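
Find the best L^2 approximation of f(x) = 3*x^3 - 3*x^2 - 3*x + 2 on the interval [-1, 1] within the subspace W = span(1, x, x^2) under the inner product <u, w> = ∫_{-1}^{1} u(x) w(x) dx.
g(x) = -3*x^2 - 6*x/5 + 2

The best approximation g ∈ W is the orthogonal projection of f onto W. Writing g = a_0 + a_1 x + a_2 x^2, the coefficients solve the normal equations G · a = b where
  G_{ij} = <φ_i, φ_j> and b_i = <f, φ_i>, with φ_0 = 1, φ_1 = x, φ_2 = x^2.
G =
  [2, 0, 2/3]
  [0, 2/3, 0]
  [2/3, 0, 2/5],
b = (2, -4/5, 2/15).
Solving gives a_0 = 2, a_1 = -6/5, a_2 = -3, so
  g(x) = -3*x^2 - 6*x/5 + 2.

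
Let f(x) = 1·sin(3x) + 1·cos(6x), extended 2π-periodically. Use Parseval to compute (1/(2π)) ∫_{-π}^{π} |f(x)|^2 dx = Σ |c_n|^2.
Σ |c_n|^2 = 1

Expand |f|^2 and use orthogonality of {sin(nx), cos(mx)} on [-π, π]:
  ∫_{-π}^{π} sin(nx)^2 dx = π, ∫ cos(mx)^2 dx = π, and cross terms integrate to 0.
So ∫_{-π}^{π} f(x)^2 dx = 1^2 · π + 1^2 · π = (1 + 1)π.
Divide by 2π: (1 + 1)/2 = 1.
By Parseval, this equals Σ |c_n|^2.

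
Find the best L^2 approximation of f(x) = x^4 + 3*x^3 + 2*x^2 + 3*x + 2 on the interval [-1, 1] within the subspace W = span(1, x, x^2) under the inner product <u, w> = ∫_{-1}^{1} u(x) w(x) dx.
g(x) = 20*x^2/7 + 24*x/5 + 67/35

The best approximation g ∈ W is the orthogonal projection of f onto W. Writing g = a_0 + a_1 x + a_2 x^2, the coefficients solve the normal equations G · a = b where
  G_{ij} = <φ_i, φ_j> and b_i = <f, φ_i>, with φ_0 = 1, φ_1 = x, φ_2 = x^2.
G =
  [2, 0, 2/3]
  [0, 2/3, 0]
  [2/3, 0, 2/5],
b = (86/15, 16/5, 254/105).
Solving gives a_0 = 67/35, a_1 = 24/5, a_2 = 20/7, so
  g(x) = 20*x^2/7 + 24*x/5 + 67/35.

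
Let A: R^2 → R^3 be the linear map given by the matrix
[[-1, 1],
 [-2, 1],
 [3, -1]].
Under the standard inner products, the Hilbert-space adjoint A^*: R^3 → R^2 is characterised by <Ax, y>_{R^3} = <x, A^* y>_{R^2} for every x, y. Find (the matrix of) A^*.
A^* = A^T =
[[-1, -2, 3],
 [1, 1, -1]]

For real matrices with standard dot products, the defining identity <Ax, y> = <x, A^* y> gives (Ax)^T y = x^T (A^*) y, i.e. x^T A^T y = x^T (A^*) y. Since this holds for all x, y, we must have A^* = A^T. Therefore
A^* =
[[-1, -2, 3],
 [1, 1, -1]].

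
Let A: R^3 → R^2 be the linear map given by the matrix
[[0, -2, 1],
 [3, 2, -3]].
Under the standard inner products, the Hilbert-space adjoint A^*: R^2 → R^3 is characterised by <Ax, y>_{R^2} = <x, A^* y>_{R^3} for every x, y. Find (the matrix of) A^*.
A^* = A^T =
[[0, 3],
 [-2, 2],
 [1, -3]]

For real matrices with standard dot products, the defining identity <Ax, y> = <x, A^* y> gives (Ax)^T y = x^T (A^*) y, i.e. x^T A^T y = x^T (A^*) y. Since this holds for all x, y, we must have A^* = A^T. Therefore
A^* =
[[0, 3],
 [-2, 2],
 [1, -3]].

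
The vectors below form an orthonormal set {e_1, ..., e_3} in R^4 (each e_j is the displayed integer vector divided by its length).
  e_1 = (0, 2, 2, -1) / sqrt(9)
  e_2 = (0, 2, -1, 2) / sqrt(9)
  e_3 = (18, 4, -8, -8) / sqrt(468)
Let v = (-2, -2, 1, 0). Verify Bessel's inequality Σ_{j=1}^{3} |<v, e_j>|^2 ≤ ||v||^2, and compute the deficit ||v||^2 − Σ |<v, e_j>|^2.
Σ |<v, e_j>|^2 = 9; ||v||^2 = 9; deficit = 0

Write each e_j = u_j / sqrt(<u_j, u_j>) where u_j is the displayed integer vector. Then <v, e_j> = <v, u_j> / sqrt(<u_j, u_j>), so |<v, e_j>|^2 = <v, u_j>^2 / <u_j, u_j>.
Coefficients: <v, e_1> = -2/sqrt(9), <v, e_2> = -5/sqrt(9), <v, e_3> = -52/sqrt(468).
Square and sum: Σ |<v, e_j>|^2 = 9.
Compute ||v||^2 = v·v = 9.
Deficit = 9 − 9 = 0 ≥ 0, confirming Bessel's inequality. (The deficit equals ||v − Σ <v,e_j> e_j||^2, the squared distance from v to span{e_j}.)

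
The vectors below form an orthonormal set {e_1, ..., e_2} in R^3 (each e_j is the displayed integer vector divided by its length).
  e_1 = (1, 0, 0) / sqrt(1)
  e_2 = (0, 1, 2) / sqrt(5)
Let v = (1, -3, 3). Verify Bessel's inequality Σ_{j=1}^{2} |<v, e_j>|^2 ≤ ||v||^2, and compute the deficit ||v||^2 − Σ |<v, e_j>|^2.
Σ |<v, e_j>|^2 = 14/5; ||v||^2 = 19; deficit = 81/5

Write each e_j = u_j / sqrt(<u_j, u_j>) where u_j is the displayed integer vector. Then <v, e_j> = <v, u_j> / sqrt(<u_j, u_j>), so |<v, e_j>|^2 = <v, u_j>^2 / <u_j, u_j>.
Coefficients: <v, e_1> = 1/sqrt(1), <v, e_2> = 3/sqrt(5).
Square and sum: Σ |<v, e_j>|^2 = 14/5.
Compute ||v||^2 = v·v = 19.
Deficit = 19 − 14/5 = 81/5 ≥ 0, confirming Bessel's inequality. (The deficit equals ||v − Σ <v,e_j> e_j||^2, the squared distance from v to span{e_j}.)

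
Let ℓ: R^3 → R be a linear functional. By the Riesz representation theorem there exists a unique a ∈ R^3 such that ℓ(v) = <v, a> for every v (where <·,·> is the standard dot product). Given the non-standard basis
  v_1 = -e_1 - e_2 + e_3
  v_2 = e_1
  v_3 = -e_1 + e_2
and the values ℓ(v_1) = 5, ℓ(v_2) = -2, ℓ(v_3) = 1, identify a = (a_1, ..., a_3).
a = (-2, -1, 2)

Write a = (a_1, ..., a_3) in the standard basis. For each basis vector v_i, ℓ(v_i) = <v_i, a> is a linear equation in the a_j's. Collect the n equations into a matrix system V a = ℓ, where row i of V is v_i (expressed in the standard basis). Since V is invertible (lower-triangular with 1s on the diagonal, up to permutation), solve by back-substitution:
  V =
[[-1, -1, 1],
 [1, 0, 0],
 [-1, 1, 0]]
  V a = (5, -2, 1)
Solving gives a = (-2, -1, 2).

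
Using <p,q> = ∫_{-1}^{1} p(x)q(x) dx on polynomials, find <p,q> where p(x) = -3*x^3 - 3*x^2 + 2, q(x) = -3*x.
<p,q> = 18/5

Expand the product: p(x)·q(x) = 9*x^4 + 9*x^3 - 6*x.
∫_{-1}^{1} of each monomial x^k gives [2/(k+1) if k even, 0 if k odd]. Integrating term-by-term (or equivalently evaluating the antiderivative F(x) = 9*x^5/5 + 9*x^4/4 - 3*x^2 at the endpoints):
  F(1) − F(−1) = 21/20 − (-51/20) = 18/5.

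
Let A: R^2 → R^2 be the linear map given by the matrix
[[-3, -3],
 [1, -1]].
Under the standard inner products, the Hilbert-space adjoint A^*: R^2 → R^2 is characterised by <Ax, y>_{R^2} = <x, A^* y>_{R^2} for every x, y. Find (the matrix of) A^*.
A^* = A^T =
[[-3, 1],
 [-3, -1]]

For real matrices with standard dot products, the defining identity <Ax, y> = <x, A^* y> gives (Ax)^T y = x^T (A^*) y, i.e. x^T A^T y = x^T (A^*) y. Since this holds for all x, y, we must have A^* = A^T. Therefore
A^* =
[[-3, 1],
 [-3, -1]].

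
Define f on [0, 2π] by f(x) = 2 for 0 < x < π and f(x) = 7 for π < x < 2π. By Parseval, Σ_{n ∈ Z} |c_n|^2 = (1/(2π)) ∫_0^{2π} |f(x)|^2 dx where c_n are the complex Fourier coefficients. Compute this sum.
Σ |c_n|^2 = 53/2

Parseval equates the L^2 energy of f (normalised by 1/(2π)) with the ℓ^2 sum of its Fourier coefficients: (1/(2π)) ∫_0^{2π} |f|^2 = Σ |c_n|^2.
Compute the left side: (1/(2π)) [∫_0^π 2^2 dx + ∫_π^{2π} 7^2 dx] = (1/(2π)) · (4π + 49π) = (4 + 49)/2 = 53/2.
So Σ_{n ∈ Z} |c_n|^2 = 53/2.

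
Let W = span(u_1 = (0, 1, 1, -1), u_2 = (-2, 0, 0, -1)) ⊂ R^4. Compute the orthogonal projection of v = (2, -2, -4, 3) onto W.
proj_W(v) = (12/7, -19/7, -19/7, 25/7)

Set up U = [u_1 | ... | u_2] ∈ R^(4×2). The projector onto W = col(U) is P = U (U^T U)^(-1) U^T.
Compute U^T U =
  [3, 1]
  [1, 5],
and U^T v = (-9, -7).
Solve U^T U · c = U^T v for the coefficients: c = (-19/7, -6/7). The projection is proj_W(v) = U c.
Check: (v - proj_W(v)) · u_1 = 0  (should be 0).
Check: (v - proj_W(v)) · u_2 = 0  (should be 0).
Result: proj_W(v) = (12/7, -19/7, -19/7, 25/7).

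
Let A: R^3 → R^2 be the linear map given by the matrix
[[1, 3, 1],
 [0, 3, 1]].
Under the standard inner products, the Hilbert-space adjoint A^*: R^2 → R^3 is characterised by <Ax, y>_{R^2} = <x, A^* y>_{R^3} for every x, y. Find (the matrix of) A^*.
A^* = A^T =
[[1, 0],
 [3, 3],
 [1, 1]]

For real matrices with standard dot products, the defining identity <Ax, y> = <x, A^* y> gives (Ax)^T y = x^T (A^*) y, i.e. x^T A^T y = x^T (A^*) y. Since this holds for all x, y, we must have A^* = A^T. Therefore
A^* =
[[1, 0],
 [3, 3],
 [1, 1]].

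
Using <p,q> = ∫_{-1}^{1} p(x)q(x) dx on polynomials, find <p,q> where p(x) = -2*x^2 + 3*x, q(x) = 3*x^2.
<p,q> = -12/5

Expand the product: p(x)·q(x) = -6*x^4 + 9*x^3.
∫_{-1}^{1} of each monomial x^k gives [2/(k+1) if k even, 0 if k odd]. Integrating term-by-term (or equivalently evaluating the antiderivative F(x) = -6*x^5/5 + 9*x^4/4 at the endpoints):
  F(1) − F(−1) = 21/20 − (69/20) = -12/5.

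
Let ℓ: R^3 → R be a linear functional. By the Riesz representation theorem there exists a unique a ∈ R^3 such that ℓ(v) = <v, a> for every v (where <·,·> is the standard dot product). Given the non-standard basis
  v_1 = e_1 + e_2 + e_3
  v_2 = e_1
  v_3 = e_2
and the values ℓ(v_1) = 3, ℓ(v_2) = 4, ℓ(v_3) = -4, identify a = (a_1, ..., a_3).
a = (4, -4, 3)

Write a = (a_1, ..., a_3) in the standard basis. For each basis vector v_i, ℓ(v_i) = <v_i, a> is a linear equation in the a_j's. Collect the n equations into a matrix system V a = ℓ, where row i of V is v_i (expressed in the standard basis). Since V is invertible (lower-triangular with 1s on the diagonal, up to permutation), solve by back-substitution:
  V =
[[1, 1, 1],
 [1, 0, 0],
 [0, 1, 0]]
  V a = (3, 4, -4)
Solving gives a = (4, -4, 3).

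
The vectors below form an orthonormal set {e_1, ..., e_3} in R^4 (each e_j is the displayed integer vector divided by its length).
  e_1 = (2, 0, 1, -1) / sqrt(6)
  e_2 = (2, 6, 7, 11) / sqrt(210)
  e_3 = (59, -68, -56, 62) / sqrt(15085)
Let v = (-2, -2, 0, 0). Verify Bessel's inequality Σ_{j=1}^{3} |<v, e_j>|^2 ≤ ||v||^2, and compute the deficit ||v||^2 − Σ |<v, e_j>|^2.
Σ |<v, e_j>|^2 = 1684/431; ||v||^2 = 8; deficit = 1764/431

Write each e_j = u_j / sqrt(<u_j, u_j>) where u_j is the displayed integer vector. Then <v, e_j> = <v, u_j> / sqrt(<u_j, u_j>), so |<v, e_j>|^2 = <v, u_j>^2 / <u_j, u_j>.
Coefficients: <v, e_1> = -4/sqrt(6), <v, e_2> = -16/sqrt(210), <v, e_3> = 18/sqrt(15085).
Square and sum: Σ |<v, e_j>|^2 = 1684/431.
Compute ||v||^2 = v·v = 8.
Deficit = 8 − 1684/431 = 1764/431 ≥ 0, confirming Bessel's inequality. (The deficit equals ||v − Σ <v,e_j> e_j||^2, the squared distance from v to span{e_j}.)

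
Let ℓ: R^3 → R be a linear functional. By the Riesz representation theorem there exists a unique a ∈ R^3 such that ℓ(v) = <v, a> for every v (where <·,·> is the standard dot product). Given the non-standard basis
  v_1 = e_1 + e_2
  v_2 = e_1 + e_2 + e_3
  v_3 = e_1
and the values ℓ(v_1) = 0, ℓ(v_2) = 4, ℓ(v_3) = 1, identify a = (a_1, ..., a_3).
a = (1, -1, 4)

Write a = (a_1, ..., a_3) in the standard basis. For each basis vector v_i, ℓ(v_i) = <v_i, a> is a linear equation in the a_j's. Collect the n equations into a matrix system V a = ℓ, where row i of V is v_i (expressed in the standard basis). Since V is invertible (lower-triangular with 1s on the diagonal, up to permutation), solve by back-substitution:
  V =
[[1, 1, 0],
 [1, 1, 1],
 [1, 0, 0]]
  V a = (0, 4, 1)
Solving gives a = (1, -1, 4).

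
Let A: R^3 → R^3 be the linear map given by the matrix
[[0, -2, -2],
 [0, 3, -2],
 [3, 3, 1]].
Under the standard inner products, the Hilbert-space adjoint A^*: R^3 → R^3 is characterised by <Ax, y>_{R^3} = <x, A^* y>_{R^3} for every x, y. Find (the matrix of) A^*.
A^* = A^T =
[[0, 0, 3],
 [-2, 3, 3],
 [-2, -2, 1]]

For real matrices with standard dot products, the defining identity <Ax, y> = <x, A^* y> gives (Ax)^T y = x^T (A^*) y, i.e. x^T A^T y = x^T (A^*) y. Since this holds for all x, y, we must have A^* = A^T. Therefore
A^* =
[[0, 0, 3],
 [-2, 3, 3],
 [-2, -2, 1]].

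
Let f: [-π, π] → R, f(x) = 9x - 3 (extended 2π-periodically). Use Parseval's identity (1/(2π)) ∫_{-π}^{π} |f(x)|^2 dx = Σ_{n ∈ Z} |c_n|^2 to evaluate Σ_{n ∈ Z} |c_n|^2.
Σ |c_n|^2 = 27π^2 + 9

Expand and integrate term by term over [-π, π]:
  ∫ (9x)^2 dx = 81·(2π^3/3); ∫ 2·9·(-3)·x dx = 0 (odd integrand); ∫ (-3)^2 dx = 9·2π.
So (1/(2π)) ∫_{-π}^{π} (9x - 3)^2 dx = 81π^2/3 + 9 = 27π^2 + 9.
Parseval ⇒ Σ |c_n|^2 = 27π^2 + 9.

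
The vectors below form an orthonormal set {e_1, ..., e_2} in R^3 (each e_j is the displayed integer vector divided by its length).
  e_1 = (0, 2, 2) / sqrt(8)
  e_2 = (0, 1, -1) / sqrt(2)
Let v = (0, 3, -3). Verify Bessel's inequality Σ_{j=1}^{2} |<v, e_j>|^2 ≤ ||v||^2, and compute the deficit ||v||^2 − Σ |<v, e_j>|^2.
Σ |<v, e_j>|^2 = 18; ||v||^2 = 18; deficit = 0

Write each e_j = u_j / sqrt(<u_j, u_j>) where u_j is the displayed integer vector. Then <v, e_j> = <v, u_j> / sqrt(<u_j, u_j>), so |<v, e_j>|^2 = <v, u_j>^2 / <u_j, u_j>.
Coefficients: <v, e_1> = 0/sqrt(8), <v, e_2> = 6/sqrt(2).
Square and sum: Σ |<v, e_j>|^2 = 18.
Compute ||v||^2 = v·v = 18.
Deficit = 18 − 18 = 0 ≥ 0, confirming Bessel's inequality. (The deficit equals ||v − Σ <v,e_j> e_j||^2, the squared distance from v to span{e_j}.)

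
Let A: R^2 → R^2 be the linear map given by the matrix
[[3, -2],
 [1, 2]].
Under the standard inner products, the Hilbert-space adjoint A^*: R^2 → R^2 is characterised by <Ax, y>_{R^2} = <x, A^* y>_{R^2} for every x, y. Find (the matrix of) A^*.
A^* = A^T =
[[3, 1],
 [-2, 2]]

For real matrices with standard dot products, the defining identity <Ax, y> = <x, A^* y> gives (Ax)^T y = x^T (A^*) y, i.e. x^T A^T y = x^T (A^*) y. Since this holds for all x, y, we must have A^* = A^T. Therefore
A^* =
[[3, 1],
 [-2, 2]].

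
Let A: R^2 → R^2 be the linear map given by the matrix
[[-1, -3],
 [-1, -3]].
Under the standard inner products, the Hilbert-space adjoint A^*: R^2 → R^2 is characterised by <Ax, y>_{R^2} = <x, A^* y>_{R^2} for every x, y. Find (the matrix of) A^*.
A^* = A^T =
[[-1, -1],
 [-3, -3]]

For real matrices with standard dot products, the defining identity <Ax, y> = <x, A^* y> gives (Ax)^T y = x^T (A^*) y, i.e. x^T A^T y = x^T (A^*) y. Since this holds for all x, y, we must have A^* = A^T. Therefore
A^* =
[[-1, -1],
 [-3, -3]].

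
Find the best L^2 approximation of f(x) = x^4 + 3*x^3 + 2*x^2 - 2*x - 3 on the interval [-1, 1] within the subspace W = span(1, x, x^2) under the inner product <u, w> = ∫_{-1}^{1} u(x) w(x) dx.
g(x) = 20*x^2/7 - x/5 - 108/35

The best approximation g ∈ W is the orthogonal projection of f onto W. Writing g = a_0 + a_1 x + a_2 x^2, the coefficients solve the normal equations G · a = b where
  G_{ij} = <φ_i, φ_j> and b_i = <f, φ_i>, with φ_0 = 1, φ_1 = x, φ_2 = x^2.
G =
  [2, 0, 2/3]
  [0, 2/3, 0]
  [2/3, 0, 2/5],
b = (-64/15, -2/15, -32/35).
Solving gives a_0 = -108/35, a_1 = -1/5, a_2 = 20/7, so
  g(x) = 20*x^2/7 - x/5 - 108/35.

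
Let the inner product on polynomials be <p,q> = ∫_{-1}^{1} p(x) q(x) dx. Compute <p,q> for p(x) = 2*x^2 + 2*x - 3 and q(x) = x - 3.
<p,q> = 46/3

Expand the product: p(x)·q(x) = 2*x^3 - 4*x^2 - 9*x + 9.
∫_{-1}^{1} of each monomial x^k gives [2/(k+1) if k even, 0 if k odd]. Integrating term-by-term (or equivalently evaluating the antiderivative F(x) = x^4/2 - 4*x^3/3 - 9*x^2/2 + 9*x at the endpoints):
  F(1) − F(−1) = 11/3 − (-35/3) = 46/3.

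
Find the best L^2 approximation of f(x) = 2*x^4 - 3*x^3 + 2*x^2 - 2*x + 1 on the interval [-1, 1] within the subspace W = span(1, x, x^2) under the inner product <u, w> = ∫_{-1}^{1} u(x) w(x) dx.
g(x) = 26*x^2/7 - 19*x/5 + 29/35

The best approximation g ∈ W is the orthogonal projection of f onto W. Writing g = a_0 + a_1 x + a_2 x^2, the coefficients solve the normal equations G · a = b where
  G_{ij} = <φ_i, φ_j> and b_i = <f, φ_i>, with φ_0 = 1, φ_1 = x, φ_2 = x^2.
G =
  [2, 0, 2/3]
  [0, 2/3, 0]
  [2/3, 0, 2/5],
b = (62/15, -38/15, 214/105).
Solving gives a_0 = 29/35, a_1 = -19/5, a_2 = 26/7, so
  g(x) = 26*x^2/7 - 19*x/5 + 29/35.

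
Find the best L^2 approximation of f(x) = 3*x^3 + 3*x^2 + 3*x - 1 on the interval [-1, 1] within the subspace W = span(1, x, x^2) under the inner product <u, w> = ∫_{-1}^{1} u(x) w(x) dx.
g(x) = 3*x^2 + 24*x/5 - 1

The best approximation g ∈ W is the orthogonal projection of f onto W. Writing g = a_0 + a_1 x + a_2 x^2, the coefficients solve the normal equations G · a = b where
  G_{ij} = <φ_i, φ_j> and b_i = <f, φ_i>, with φ_0 = 1, φ_1 = x, φ_2 = x^2.
G =
  [2, 0, 2/3]
  [0, 2/3, 0]
  [2/3, 0, 2/5],
b = (0, 16/5, 8/15).
Solving gives a_0 = -1, a_1 = 24/5, a_2 = 3, so
  g(x) = 3*x^2 + 24*x/5 - 1.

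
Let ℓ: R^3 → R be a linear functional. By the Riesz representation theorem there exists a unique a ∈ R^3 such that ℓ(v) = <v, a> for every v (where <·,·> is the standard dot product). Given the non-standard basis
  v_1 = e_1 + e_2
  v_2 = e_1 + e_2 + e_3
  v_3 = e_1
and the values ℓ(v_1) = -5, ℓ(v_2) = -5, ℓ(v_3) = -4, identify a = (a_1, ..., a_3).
a = (-4, -1, 0)

Write a = (a_1, ..., a_3) in the standard basis. For each basis vector v_i, ℓ(v_i) = <v_i, a> is a linear equation in the a_j's. Collect the n equations into a matrix system V a = ℓ, where row i of V is v_i (expressed in the standard basis). Since V is invertible (lower-triangular with 1s on the diagonal, up to permutation), solve by back-substitution:
  V =
[[1, 1, 0],
 [1, 1, 1],
 [1, 0, 0]]
  V a = (-5, -5, -4)
Solving gives a = (-4, -1, 0).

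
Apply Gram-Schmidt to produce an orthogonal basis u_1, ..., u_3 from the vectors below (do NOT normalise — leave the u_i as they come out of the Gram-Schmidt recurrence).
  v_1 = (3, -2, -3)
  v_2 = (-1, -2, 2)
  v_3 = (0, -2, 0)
Orthogonal basis:
  u_1 = (3, -2, -3)
  u_2 = (-7/22, -27/11, 29/22)
  u_3 = (-60/173, -18/173, -48/173)

Apply the Gram-Schmidt recurrence
  u_1 = v_1
  u_i = v_i − Σ_{j<i} ((v_i · u_j) / (u_j · u_j)) · u_j.

Step by step this gives:
  u_1 = (3, -2, -3)
  u_2 = (-7/22, -27/11, 29/22)
  u_3 = (-60/173, -18/173, -48/173)

Orthogonality check:
  u_2 · u_1 = 0 (should be 0)
  u_3 · u_1 = 0 (should be 0)
  u_3 · u_2 = 0 (should be 0)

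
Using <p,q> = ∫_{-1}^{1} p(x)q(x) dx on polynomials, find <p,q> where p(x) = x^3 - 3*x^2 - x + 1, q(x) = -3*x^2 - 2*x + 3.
<p,q> = 32/15

Expand the product: p(x)·q(x) = -3*x^5 + 7*x^4 + 12*x^3 - 10*x^2 - 5*x + 3.
∫_{-1}^{1} of each monomial x^k gives [2/(k+1) if k even, 0 if k odd]. Integrating term-by-term (or equivalently evaluating the antiderivative F(x) = -x^6/2 + 7*x^5/5 + 3*x^4 - 10*x^3/3 - 5*x^2/2 + 3*x at the endpoints):
  F(1) − F(−1) = 16/15 − (-16/15) = 32/15.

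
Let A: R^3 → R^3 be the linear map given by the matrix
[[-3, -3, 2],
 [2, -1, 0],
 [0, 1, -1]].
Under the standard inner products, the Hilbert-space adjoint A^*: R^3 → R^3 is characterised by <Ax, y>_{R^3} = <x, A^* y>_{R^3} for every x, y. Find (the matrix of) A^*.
A^* = A^T =
[[-3, 2, 0],
 [-3, -1, 1],
 [2, 0, -1]]

For real matrices with standard dot products, the defining identity <Ax, y> = <x, A^* y> gives (Ax)^T y = x^T (A^*) y, i.e. x^T A^T y = x^T (A^*) y. Since this holds for all x, y, we must have A^* = A^T. Therefore
A^* =
[[-3, 2, 0],
 [-3, -1, 1],
 [2, 0, -1]].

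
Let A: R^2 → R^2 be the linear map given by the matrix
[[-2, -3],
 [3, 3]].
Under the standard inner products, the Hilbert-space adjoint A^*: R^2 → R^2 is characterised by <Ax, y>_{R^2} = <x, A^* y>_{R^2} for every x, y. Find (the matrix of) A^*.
A^* = A^T =
[[-2, 3],
 [-3, 3]]

For real matrices with standard dot products, the defining identity <Ax, y> = <x, A^* y> gives (Ax)^T y = x^T (A^*) y, i.e. x^T A^T y = x^T (A^*) y. Since this holds for all x, y, we must have A^* = A^T. Therefore
A^* =
[[-2, 3],
 [-3, 3]].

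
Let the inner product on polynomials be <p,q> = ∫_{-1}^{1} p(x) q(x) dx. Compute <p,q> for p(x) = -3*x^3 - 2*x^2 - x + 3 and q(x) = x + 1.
<p,q> = 14/5

Expand the product: p(x)·q(x) = -3*x^4 - 5*x^3 - 3*x^2 + 2*x + 3.
∫_{-1}^{1} of each monomial x^k gives [2/(k+1) if k even, 0 if k odd]. Integrating term-by-term (or equivalently evaluating the antiderivative F(x) = -3*x^5/5 - 5*x^4/4 - x^3 + x^2 + 3*x at the endpoints):
  F(1) − F(−1) = 23/20 − (-33/20) = 14/5.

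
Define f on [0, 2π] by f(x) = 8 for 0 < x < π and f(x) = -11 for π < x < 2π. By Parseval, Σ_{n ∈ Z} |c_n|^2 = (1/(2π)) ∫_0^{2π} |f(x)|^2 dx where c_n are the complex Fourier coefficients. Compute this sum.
Σ |c_n|^2 = 185/2

Parseval equates the L^2 energy of f (normalised by 1/(2π)) with the ℓ^2 sum of its Fourier coefficients: (1/(2π)) ∫_0^{2π} |f|^2 = Σ |c_n|^2.
Compute the left side: (1/(2π)) [∫_0^π 8^2 dx + ∫_π^{2π} (-11)^2 dx] = (1/(2π)) · (64π + 121π) = (64 + 121)/2 = 185/2.
So Σ_{n ∈ Z} |c_n|^2 = 185/2.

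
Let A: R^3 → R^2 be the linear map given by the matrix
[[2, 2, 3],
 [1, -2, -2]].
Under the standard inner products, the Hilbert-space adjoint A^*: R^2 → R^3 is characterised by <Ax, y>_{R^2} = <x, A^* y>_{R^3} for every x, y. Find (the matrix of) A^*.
A^* = A^T =
[[2, 1],
 [2, -2],
 [3, -2]]

For real matrices with standard dot products, the defining identity <Ax, y> = <x, A^* y> gives (Ax)^T y = x^T (A^*) y, i.e. x^T A^T y = x^T (A^*) y. Since this holds for all x, y, we must have A^* = A^T. Therefore
A^* =
[[2, 1],
 [2, -2],
 [3, -2]].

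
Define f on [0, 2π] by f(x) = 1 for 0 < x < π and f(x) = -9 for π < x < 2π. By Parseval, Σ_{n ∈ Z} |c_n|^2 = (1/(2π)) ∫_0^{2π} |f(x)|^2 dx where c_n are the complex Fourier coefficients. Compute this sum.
Σ |c_n|^2 = 41

Parseval equates the L^2 energy of f (normalised by 1/(2π)) with the ℓ^2 sum of its Fourier coefficients: (1/(2π)) ∫_0^{2π} |f|^2 = Σ |c_n|^2.
Compute the left side: (1/(2π)) [∫_0^π 1^2 dx + ∫_π^{2π} (-9)^2 dx] = (1/(2π)) · (1π + 81π) = (1 + 81)/2 = 41.
So Σ_{n ∈ Z} |c_n|^2 = 41.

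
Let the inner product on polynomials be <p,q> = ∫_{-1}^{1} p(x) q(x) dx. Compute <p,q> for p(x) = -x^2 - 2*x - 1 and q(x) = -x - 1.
<p,q> = 4

Expand the product: p(x)·q(x) = x^3 + 3*x^2 + 3*x + 1.
∫_{-1}^{1} of each monomial x^k gives [2/(k+1) if k even, 0 if k odd]. Integrating term-by-term (or equivalently evaluating the antiderivative F(x) = x^4/4 + x^3 + 3*x^2/2 + x at the endpoints):
  F(1) − F(−1) = 15/4 − (-1/4) = 4.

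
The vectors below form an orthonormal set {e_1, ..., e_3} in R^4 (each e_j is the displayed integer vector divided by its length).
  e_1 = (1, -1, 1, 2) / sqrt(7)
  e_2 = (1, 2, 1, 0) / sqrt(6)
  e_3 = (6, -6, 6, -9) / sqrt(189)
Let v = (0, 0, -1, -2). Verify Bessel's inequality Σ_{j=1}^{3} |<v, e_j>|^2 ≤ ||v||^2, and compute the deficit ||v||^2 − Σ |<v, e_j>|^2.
Σ |<v, e_j>|^2 = 9/2; ||v||^2 = 5; deficit = 1/2

Write each e_j = u_j / sqrt(<u_j, u_j>) where u_j is the displayed integer vector. Then <v, e_j> = <v, u_j> / sqrt(<u_j, u_j>), so |<v, e_j>|^2 = <v, u_j>^2 / <u_j, u_j>.
Coefficients: <v, e_1> = -5/sqrt(7), <v, e_2> = -1/sqrt(6), <v, e_3> = 12/sqrt(189).
Square and sum: Σ |<v, e_j>|^2 = 9/2.
Compute ||v||^2 = v·v = 5.
Deficit = 5 − 9/2 = 1/2 ≥ 0, confirming Bessel's inequality. (The deficit equals ||v − Σ <v,e_j> e_j||^2, the squared distance from v to span{e_j}.)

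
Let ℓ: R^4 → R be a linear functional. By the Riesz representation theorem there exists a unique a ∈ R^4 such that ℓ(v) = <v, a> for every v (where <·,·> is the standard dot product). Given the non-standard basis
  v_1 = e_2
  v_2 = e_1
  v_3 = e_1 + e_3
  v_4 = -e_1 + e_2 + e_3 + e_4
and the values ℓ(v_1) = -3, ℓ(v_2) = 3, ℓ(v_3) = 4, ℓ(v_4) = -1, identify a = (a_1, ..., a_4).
a = (3, -3, 1, 4)

Write a = (a_1, ..., a_4) in the standard basis. For each basis vector v_i, ℓ(v_i) = <v_i, a> is a linear equation in the a_j's. Collect the n equations into a matrix system V a = ℓ, where row i of V is v_i (expressed in the standard basis). Since V is invertible (lower-triangular with 1s on the diagonal, up to permutation), solve by back-substitution:
  V =
[[0, 1, 0, 0],
 [1, 0, 0, 0],
 [1, 0, 1, 0],
 [-1, 1, 1, 1]]
  V a = (-3, 3, 4, -1)
Solving gives a = (3, -3, 1, 4).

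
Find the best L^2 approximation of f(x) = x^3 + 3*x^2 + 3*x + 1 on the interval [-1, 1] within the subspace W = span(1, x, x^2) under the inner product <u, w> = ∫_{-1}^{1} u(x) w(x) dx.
g(x) = 3*x^2 + 18*x/5 + 1

The best approximation g ∈ W is the orthogonal projection of f onto W. Writing g = a_0 + a_1 x + a_2 x^2, the coefficients solve the normal equations G · a = b where
  G_{ij} = <φ_i, φ_j> and b_i = <f, φ_i>, with φ_0 = 1, φ_1 = x, φ_2 = x^2.
G =
  [2, 0, 2/3]
  [0, 2/3, 0]
  [2/3, 0, 2/5],
b = (4, 12/5, 28/15).
Solving gives a_0 = 1, a_1 = 18/5, a_2 = 3, so
  g(x) = 3*x^2 + 18*x/5 + 1.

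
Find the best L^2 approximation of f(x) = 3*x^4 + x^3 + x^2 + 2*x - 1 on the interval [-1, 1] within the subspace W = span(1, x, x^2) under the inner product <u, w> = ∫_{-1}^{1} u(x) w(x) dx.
g(x) = 25*x^2/7 + 13*x/5 - 44/35

The best approximation g ∈ W is the orthogonal projection of f onto W. Writing g = a_0 + a_1 x + a_2 x^2, the coefficients solve the normal equations G · a = b where
  G_{ij} = <φ_i, φ_j> and b_i = <f, φ_i>, with φ_0 = 1, φ_1 = x, φ_2 = x^2.
G =
  [2, 0, 2/3]
  [0, 2/3, 0]
  [2/3, 0, 2/5],
b = (-2/15, 26/15, 62/105).
Solving gives a_0 = -44/35, a_1 = 13/5, a_2 = 25/7, so
  g(x) = 25*x^2/7 + 13*x/5 - 44/35.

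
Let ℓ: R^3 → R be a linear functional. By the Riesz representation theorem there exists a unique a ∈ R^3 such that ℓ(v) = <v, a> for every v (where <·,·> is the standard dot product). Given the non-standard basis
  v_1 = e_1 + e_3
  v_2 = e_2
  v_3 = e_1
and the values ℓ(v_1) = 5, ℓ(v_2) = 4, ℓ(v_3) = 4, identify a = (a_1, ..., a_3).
a = (4, 4, 1)

Write a = (a_1, ..., a_3) in the standard basis. For each basis vector v_i, ℓ(v_i) = <v_i, a> is a linear equation in the a_j's. Collect the n equations into a matrix system V a = ℓ, where row i of V is v_i (expressed in the standard basis). Since V is invertible (lower-triangular with 1s on the diagonal, up to permutation), solve by back-substitution:
  V =
[[1, 0, 1],
 [0, 1, 0],
 [1, 0, 0]]
  V a = (5, 4, 4)
Solving gives a = (4, 4, 1).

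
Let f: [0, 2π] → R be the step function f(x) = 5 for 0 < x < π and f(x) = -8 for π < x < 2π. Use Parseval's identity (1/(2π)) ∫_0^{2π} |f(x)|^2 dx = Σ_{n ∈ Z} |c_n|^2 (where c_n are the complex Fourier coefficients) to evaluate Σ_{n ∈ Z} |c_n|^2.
Σ |c_n|^2 = 89/2

Parseval equates the L^2 energy of f (normalised by 1/(2π)) with the ℓ^2 sum of its Fourier coefficients: (1/(2π)) ∫_0^{2π} |f|^2 = Σ |c_n|^2.
Compute the left side: (1/(2π)) [∫_0^π 5^2 dx + ∫_π^{2π} (-8)^2 dx] = (1/(2π)) · (25π + 64π) = (25 + 64)/2 = 89/2.
So Σ_{n ∈ Z} |c_n|^2 = 89/2.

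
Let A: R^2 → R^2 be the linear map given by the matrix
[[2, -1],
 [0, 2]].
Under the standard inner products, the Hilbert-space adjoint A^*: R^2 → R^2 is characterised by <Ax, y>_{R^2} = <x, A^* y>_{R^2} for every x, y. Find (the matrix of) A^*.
A^* = A^T =
[[2, 0],
 [-1, 2]]

For real matrices with standard dot products, the defining identity <Ax, y> = <x, A^* y> gives (Ax)^T y = x^T (A^*) y, i.e. x^T A^T y = x^T (A^*) y. Since this holds for all x, y, we must have A^* = A^T. Therefore
A^* =
[[2, 0],
 [-1, 2]].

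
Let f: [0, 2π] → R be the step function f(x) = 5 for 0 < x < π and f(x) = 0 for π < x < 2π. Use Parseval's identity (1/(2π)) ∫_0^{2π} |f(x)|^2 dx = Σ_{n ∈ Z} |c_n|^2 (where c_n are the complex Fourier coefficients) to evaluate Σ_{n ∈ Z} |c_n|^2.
Σ |c_n|^2 = 25/2

Parseval equates the L^2 energy of f (normalised by 1/(2π)) with the ℓ^2 sum of its Fourier coefficients: (1/(2π)) ∫_0^{2π} |f|^2 = Σ |c_n|^2.
Compute the left side: (1/(2π)) [∫_0^π 5^2 dx + ∫_π^{2π} 0^2 dx] = (1/(2π)) · (25π + 0π) = (25 + 0)/2 = 25/2.
So Σ_{n ∈ Z} |c_n|^2 = 25/2.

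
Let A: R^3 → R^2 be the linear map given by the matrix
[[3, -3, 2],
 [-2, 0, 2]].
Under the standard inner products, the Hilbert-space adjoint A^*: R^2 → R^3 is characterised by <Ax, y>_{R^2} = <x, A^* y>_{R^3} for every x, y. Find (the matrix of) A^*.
A^* = A^T =
[[3, -2],
 [-3, 0],
 [2, 2]]

For real matrices with standard dot products, the defining identity <Ax, y> = <x, A^* y> gives (Ax)^T y = x^T (A^*) y, i.e. x^T A^T y = x^T (A^*) y. Since this holds for all x, y, we must have A^* = A^T. Therefore
A^* =
[[3, -2],
 [-3, 0],
 [2, 2]].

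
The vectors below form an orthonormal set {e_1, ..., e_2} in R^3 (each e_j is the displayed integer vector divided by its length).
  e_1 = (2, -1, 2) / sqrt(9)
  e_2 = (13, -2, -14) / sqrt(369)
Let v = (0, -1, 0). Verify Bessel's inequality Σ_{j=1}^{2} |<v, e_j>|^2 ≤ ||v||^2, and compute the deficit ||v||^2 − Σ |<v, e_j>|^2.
Σ |<v, e_j>|^2 = 5/41; ||v||^2 = 1; deficit = 36/41

Write each e_j = u_j / sqrt(<u_j, u_j>) where u_j is the displayed integer vector. Then <v, e_j> = <v, u_j> / sqrt(<u_j, u_j>), so |<v, e_j>|^2 = <v, u_j>^2 / <u_j, u_j>.
Coefficients: <v, e_1> = 1/sqrt(9), <v, e_2> = 2/sqrt(369).
Square and sum: Σ |<v, e_j>|^2 = 5/41.
Compute ||v||^2 = v·v = 1.
Deficit = 1 − 5/41 = 36/41 ≥ 0, confirming Bessel's inequality. (The deficit equals ||v − Σ <v,e_j> e_j||^2, the squared distance from v to span{e_j}.)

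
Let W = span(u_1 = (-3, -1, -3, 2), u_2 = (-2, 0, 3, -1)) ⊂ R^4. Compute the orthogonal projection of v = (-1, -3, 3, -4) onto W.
proj_W(v) = (-343/297, 79/297, 41/11, -448/297)

Set up U = [u_1 | ... | u_2] ∈ R^(4×2). The projector onto W = col(U) is P = U (U^T U)^(-1) U^T.
Compute U^T U =
  [23, -5]
  [-5, 14],
and U^T v = (-11, 15).
Solve U^T U · c = U^T v for the coefficients: c = (-79/297, 290/297). The projection is proj_W(v) = U c.
Check: (v - proj_W(v)) · u_1 = 0  (should be 0).
Check: (v - proj_W(v)) · u_2 = 0  (should be 0).
Result: proj_W(v) = (-343/297, 79/297, 41/11, -448/297).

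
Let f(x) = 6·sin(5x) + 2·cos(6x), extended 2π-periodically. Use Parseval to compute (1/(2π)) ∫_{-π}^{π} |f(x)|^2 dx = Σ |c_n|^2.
Σ |c_n|^2 = 20

Expand |f|^2 and use orthogonality of {sin(nx), cos(mx)} on [-π, π]:
  ∫_{-π}^{π} sin(nx)^2 dx = π, ∫ cos(mx)^2 dx = π, and cross terms integrate to 0.
So ∫_{-π}^{π} f(x)^2 dx = 6^2 · π + 2^2 · π = (36 + 4)π.
Divide by 2π: (36 + 4)/2 = 20.
By Parseval, this equals Σ |c_n|^2.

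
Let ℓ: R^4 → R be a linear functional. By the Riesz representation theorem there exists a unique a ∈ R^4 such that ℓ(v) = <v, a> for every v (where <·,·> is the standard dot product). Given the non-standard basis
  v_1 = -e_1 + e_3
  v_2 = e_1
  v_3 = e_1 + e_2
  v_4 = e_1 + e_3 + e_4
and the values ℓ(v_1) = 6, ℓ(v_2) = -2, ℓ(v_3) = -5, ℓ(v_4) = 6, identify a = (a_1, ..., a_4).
a = (-2, -3, 4, 4)

Write a = (a_1, ..., a_4) in the standard basis. For each basis vector v_i, ℓ(v_i) = <v_i, a> is a linear equation in the a_j's. Collect the n equations into a matrix system V a = ℓ, where row i of V is v_i (expressed in the standard basis). Since V is invertible (lower-triangular with 1s on the diagonal, up to permutation), solve by back-substitution:
  V =
[[-1, 0, 1, 0],
 [1, 0, 0, 0],
 [1, 1, 0, 0],
 [1, 0, 1, 1]]
  V a = (6, -2, -5, 6)
Solving gives a = (-2, -3, 4, 4).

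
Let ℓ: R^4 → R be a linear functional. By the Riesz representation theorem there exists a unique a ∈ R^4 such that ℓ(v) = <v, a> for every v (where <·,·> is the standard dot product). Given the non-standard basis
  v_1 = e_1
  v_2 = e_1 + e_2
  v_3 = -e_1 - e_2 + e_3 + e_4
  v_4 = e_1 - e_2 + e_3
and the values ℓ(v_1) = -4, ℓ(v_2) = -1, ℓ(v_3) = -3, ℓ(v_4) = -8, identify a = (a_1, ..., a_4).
a = (-4, 3, -1, -3)

Write a = (a_1, ..., a_4) in the standard basis. For each basis vector v_i, ℓ(v_i) = <v_i, a> is a linear equation in the a_j's. Collect the n equations into a matrix system V a = ℓ, where row i of V is v_i (expressed in the standard basis). Since V is invertible (lower-triangular with 1s on the diagonal, up to permutation), solve by back-substitution:
  V =
[[1, 0, 0, 0],
 [1, 1, 0, 0],
 [-1, -1, 1, 1],
 [1, -1, 1, 0]]
  V a = (-4, -1, -3, -8)
Solving gives a = (-4, 3, -1, -3).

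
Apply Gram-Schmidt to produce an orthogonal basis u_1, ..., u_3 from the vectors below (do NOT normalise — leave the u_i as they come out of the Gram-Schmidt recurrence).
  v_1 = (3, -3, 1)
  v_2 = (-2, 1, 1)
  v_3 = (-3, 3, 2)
Orthogonal basis:
  u_1 = (3, -3, 1)
  u_2 = (-14/19, -5/19, 27/19)
  u_3 = (18/25, 9/10, 27/50)

Apply the Gram-Schmidt recurrence
  u_1 = v_1
  u_i = v_i − Σ_{j<i} ((v_i · u_j) / (u_j · u_j)) · u_j.

Step by step this gives:
  u_1 = (3, -3, 1)
  u_2 = (-14/19, -5/19, 27/19)
  u_3 = (18/25, 9/10, 27/50)

Orthogonality check:
  u_2 · u_1 = 0 (should be 0)
  u_3 · u_1 = 0 (should be 0)
  u_3 · u_2 = 0 (should be 0)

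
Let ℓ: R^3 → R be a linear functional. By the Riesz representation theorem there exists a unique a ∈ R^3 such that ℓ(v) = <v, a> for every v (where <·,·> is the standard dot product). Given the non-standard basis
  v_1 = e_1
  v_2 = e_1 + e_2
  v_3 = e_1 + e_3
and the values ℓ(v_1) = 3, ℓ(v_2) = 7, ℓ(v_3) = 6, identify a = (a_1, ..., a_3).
a = (3, 4, 3)

Write a = (a_1, ..., a_3) in the standard basis. For each basis vector v_i, ℓ(v_i) = <v_i, a> is a linear equation in the a_j's. Collect the n equations into a matrix system V a = ℓ, where row i of V is v_i (expressed in the standard basis). Since V is invertible (lower-triangular with 1s on the diagonal, up to permutation), solve by back-substitution:
  V =
[[1, 0, 0],
 [1, 1, 0],
 [1, 0, 1]]
  V a = (3, 7, 6)
Solving gives a = (3, 4, 3).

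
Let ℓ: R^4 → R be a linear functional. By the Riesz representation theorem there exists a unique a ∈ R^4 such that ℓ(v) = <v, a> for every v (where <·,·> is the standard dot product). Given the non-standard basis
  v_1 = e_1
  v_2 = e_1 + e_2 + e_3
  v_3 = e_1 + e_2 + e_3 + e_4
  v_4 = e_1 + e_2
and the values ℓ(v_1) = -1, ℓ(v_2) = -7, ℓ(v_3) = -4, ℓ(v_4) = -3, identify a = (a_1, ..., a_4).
a = (-1, -2, -4, 3)

Write a = (a_1, ..., a_4) in the standard basis. For each basis vector v_i, ℓ(v_i) = <v_i, a> is a linear equation in the a_j's. Collect the n equations into a matrix system V a = ℓ, where row i of V is v_i (expressed in the standard basis). Since V is invertible (lower-triangular with 1s on the diagonal, up to permutation), solve by back-substitution:
  V =
[[1, 0, 0, 0],
 [1, 1, 1, 0],
 [1, 1, 1, 1],
 [1, 1, 0, 0]]
  V a = (-1, -7, -4, -3)
Solving gives a = (-1, -2, -4, 3).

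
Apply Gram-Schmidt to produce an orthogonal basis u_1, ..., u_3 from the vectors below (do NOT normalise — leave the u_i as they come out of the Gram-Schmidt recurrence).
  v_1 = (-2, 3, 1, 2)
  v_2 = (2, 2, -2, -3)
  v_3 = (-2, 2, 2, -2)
Orthogonal basis:
  u_1 = (-2, 3, 1, 2)
  u_2 = (4/3, 3, -5/3, -7/3)
  u_3 = (-82/57, -4/57, 112/57, -44/19)

Apply the Gram-Schmidt recurrence
  u_1 = v_1
  u_i = v_i − Σ_{j<i} ((v_i · u_j) / (u_j · u_j)) · u_j.

Step by step this gives:
  u_1 = (-2, 3, 1, 2)
  u_2 = (4/3, 3, -5/3, -7/3)
  u_3 = (-82/57, -4/57, 112/57, -44/19)

Orthogonality check:
  u_2 · u_1 = 0 (should be 0)
  u_3 · u_1 = 0 (should be 0)
  u_3 · u_2 = 0 (should be 0)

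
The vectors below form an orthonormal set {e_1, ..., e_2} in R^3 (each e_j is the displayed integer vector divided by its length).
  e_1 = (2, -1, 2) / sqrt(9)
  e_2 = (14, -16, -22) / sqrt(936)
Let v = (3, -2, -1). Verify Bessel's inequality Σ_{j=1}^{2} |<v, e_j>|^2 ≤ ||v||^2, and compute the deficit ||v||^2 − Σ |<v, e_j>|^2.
Σ |<v, e_j>|^2 = 180/13; ||v||^2 = 14; deficit = 2/13

Write each e_j = u_j / sqrt(<u_j, u_j>) where u_j is the displayed integer vector. Then <v, e_j> = <v, u_j> / sqrt(<u_j, u_j>), so |<v, e_j>|^2 = <v, u_j>^2 / <u_j, u_j>.
Coefficients: <v, e_1> = 6/sqrt(9), <v, e_2> = 96/sqrt(936).
Square and sum: Σ |<v, e_j>|^2 = 180/13.
Compute ||v||^2 = v·v = 14.
Deficit = 14 − 180/13 = 2/13 ≥ 0, confirming Bessel's inequality. (The deficit equals ||v − Σ <v,e_j> e_j||^2, the squared distance from v to span{e_j}.)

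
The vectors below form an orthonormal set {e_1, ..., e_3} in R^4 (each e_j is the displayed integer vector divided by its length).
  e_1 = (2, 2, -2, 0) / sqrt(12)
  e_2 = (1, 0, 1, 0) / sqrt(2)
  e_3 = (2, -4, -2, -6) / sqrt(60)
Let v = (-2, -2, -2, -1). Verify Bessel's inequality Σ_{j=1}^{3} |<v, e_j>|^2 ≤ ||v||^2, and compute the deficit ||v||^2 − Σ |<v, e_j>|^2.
Σ |<v, e_j>|^2 = 63/5; ||v||^2 = 13; deficit = 2/5

Write each e_j = u_j / sqrt(<u_j, u_j>) where u_j is the displayed integer vector. Then <v, e_j> = <v, u_j> / sqrt(<u_j, u_j>), so |<v, e_j>|^2 = <v, u_j>^2 / <u_j, u_j>.
Coefficients: <v, e_1> = -4/sqrt(12), <v, e_2> = -4/sqrt(2), <v, e_3> = 14/sqrt(60).
Square and sum: Σ |<v, e_j>|^2 = 63/5.
Compute ||v||^2 = v·v = 13.
Deficit = 13 − 63/5 = 2/5 ≥ 0, confirming Bessel's inequality. (The deficit equals ||v − Σ <v,e_j> e_j||^2, the squared distance from v to span{e_j}.)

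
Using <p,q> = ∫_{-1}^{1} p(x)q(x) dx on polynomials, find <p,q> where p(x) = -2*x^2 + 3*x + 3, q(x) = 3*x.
<p,q> = 6

Expand the product: p(x)·q(x) = -6*x^3 + 9*x^2 + 9*x.
∫_{-1}^{1} of each monomial x^k gives [2/(k+1) if k even, 0 if k odd]. Integrating term-by-term (or equivalently evaluating the antiderivative F(x) = -3*x^4/2 + 3*x^3 + 9*x^2/2 at the endpoints):
  F(1) − F(−1) = 6 − (0) = 6.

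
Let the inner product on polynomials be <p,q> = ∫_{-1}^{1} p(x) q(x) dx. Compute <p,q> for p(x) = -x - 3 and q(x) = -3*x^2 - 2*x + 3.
<p,q> = -32/3

Expand the product: p(x)·q(x) = 3*x^3 + 11*x^2 + 3*x - 9.
∫_{-1}^{1} of each monomial x^k gives [2/(k+1) if k even, 0 if k odd]. Integrating term-by-term (or equivalently evaluating the antiderivative F(x) = 3*x^4/4 + 11*x^3/3 + 3*x^2/2 - 9*x at the endpoints):
  F(1) − F(−1) = -37/12 − (91/12) = -32/3.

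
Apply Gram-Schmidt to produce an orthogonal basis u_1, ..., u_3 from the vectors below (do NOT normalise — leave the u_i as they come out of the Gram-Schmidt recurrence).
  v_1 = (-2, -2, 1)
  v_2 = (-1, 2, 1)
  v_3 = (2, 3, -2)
Orthogonal basis:
  u_1 = (-2, -2, 1)
  u_2 = (-11/9, 16/9, 10/9)
  u_3 = (-28/53, 7/53, -42/53)

Apply the Gram-Schmidt recurrence
  u_1 = v_1
  u_i = v_i − Σ_{j<i} ((v_i · u_j) / (u_j · u_j)) · u_j.

Step by step this gives:
  u_1 = (-2, -2, 1)
  u_2 = (-11/9, 16/9, 10/9)
  u_3 = (-28/53, 7/53, -42/53)

Orthogonality check:
  u_2 · u_1 = 0 (should be 0)
  u_3 · u_1 = 0 (should be 0)
  u_3 · u_2 = 0 (should be 0)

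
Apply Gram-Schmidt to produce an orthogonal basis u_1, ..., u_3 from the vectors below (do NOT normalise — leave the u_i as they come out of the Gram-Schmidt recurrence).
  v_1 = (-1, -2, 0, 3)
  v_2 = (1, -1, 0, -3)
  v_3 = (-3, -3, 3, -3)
Orthogonal basis:
  u_1 = (-1, -2, 0, 3)
  u_2 = (3/7, -15/7, 0, -9/7)
  u_3 = (-18/5, 0, 3, -6/5)

Apply the Gram-Schmidt recurrence
  u_1 = v_1
  u_i = v_i − Σ_{j<i} ((v_i · u_j) / (u_j · u_j)) · u_j.

Step by step this gives:
  u_1 = (-1, -2, 0, 3)
  u_2 = (3/7, -15/7, 0, -9/7)
  u_3 = (-18/5, 0, 3, -6/5)

Orthogonality check:
  u_2 · u_1 = 0 (should be 0)
  u_3 · u_1 = 0 (should be 0)
  u_3 · u_2 = 0 (should be 0)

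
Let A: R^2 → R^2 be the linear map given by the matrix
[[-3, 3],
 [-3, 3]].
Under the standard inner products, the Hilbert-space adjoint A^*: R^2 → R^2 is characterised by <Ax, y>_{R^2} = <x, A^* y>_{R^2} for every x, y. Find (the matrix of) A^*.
A^* = A^T =
[[-3, -3],
 [3, 3]]

For real matrices with standard dot products, the defining identity <Ax, y> = <x, A^* y> gives (Ax)^T y = x^T (A^*) y, i.e. x^T A^T y = x^T (A^*) y. Since this holds for all x, y, we must have A^* = A^T. Therefore
A^* =
[[-3, -3],
 [3, 3]].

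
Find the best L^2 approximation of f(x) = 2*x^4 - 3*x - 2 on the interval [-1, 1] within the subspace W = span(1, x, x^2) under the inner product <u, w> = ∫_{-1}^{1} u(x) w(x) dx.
g(x) = 12*x^2/7 - 3*x - 76/35

The best approximation g ∈ W is the orthogonal projection of f onto W. Writing g = a_0 + a_1 x + a_2 x^2, the coefficients solve the normal equations G · a = b where
  G_{ij} = <φ_i, φ_j> and b_i = <f, φ_i>, with φ_0 = 1, φ_1 = x, φ_2 = x^2.
G =
  [2, 0, 2/3]
  [0, 2/3, 0]
  [2/3, 0, 2/5],
b = (-16/5, -2, -16/21).
Solving gives a_0 = -76/35, a_1 = -3, a_2 = 12/7, so
  g(x) = 12*x^2/7 - 3*x - 76/35.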